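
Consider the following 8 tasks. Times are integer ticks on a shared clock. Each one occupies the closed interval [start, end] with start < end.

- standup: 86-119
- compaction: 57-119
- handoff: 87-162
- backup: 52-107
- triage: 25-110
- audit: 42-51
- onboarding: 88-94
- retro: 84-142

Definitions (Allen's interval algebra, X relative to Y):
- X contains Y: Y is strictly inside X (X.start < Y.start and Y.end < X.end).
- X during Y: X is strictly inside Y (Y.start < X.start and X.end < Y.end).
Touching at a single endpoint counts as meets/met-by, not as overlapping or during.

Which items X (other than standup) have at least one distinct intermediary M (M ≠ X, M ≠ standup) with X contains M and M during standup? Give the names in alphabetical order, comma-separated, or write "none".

backup, compaction, handoff, retro, triage

Target standup = [86, 119].
Intermediaries M with M during standup: onboarding.
Via onboarding — items with X contains onboarding: backup, compaction, handoff, retro, triage.
Union: backup, compaction, handoff, retro, triage.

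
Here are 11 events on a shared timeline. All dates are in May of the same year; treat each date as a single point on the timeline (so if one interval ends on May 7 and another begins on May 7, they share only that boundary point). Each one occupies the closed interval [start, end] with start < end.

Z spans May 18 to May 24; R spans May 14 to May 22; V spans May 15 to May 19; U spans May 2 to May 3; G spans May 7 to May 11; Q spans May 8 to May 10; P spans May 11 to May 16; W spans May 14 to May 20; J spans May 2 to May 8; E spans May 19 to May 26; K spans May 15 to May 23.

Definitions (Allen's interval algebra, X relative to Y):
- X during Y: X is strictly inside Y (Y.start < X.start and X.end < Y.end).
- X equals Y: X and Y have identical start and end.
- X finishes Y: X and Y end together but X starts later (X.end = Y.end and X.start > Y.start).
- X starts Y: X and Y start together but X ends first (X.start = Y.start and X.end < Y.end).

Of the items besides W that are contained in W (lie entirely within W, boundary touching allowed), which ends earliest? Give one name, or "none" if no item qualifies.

V

Target W = [May 14, May 20].
E [May 19, May 26] → overlapped-by → excluded.
G [May 7, May 11] → before → excluded.
J [May 2, May 8] → before → excluded.
K [May 15, May 23] → overlapped-by → excluded.
P [May 11, May 16] → overlaps → excluded.
Q [May 8, May 10] → before → excluded.
R [May 14, May 22] → started-by → excluded.
U [May 2, May 3] → before → excluded.
V [May 15, May 19] → during → candidate.
Z [May 18, May 24] → overlapped-by → excluded.
Among candidates, earliest end is May 19 → V.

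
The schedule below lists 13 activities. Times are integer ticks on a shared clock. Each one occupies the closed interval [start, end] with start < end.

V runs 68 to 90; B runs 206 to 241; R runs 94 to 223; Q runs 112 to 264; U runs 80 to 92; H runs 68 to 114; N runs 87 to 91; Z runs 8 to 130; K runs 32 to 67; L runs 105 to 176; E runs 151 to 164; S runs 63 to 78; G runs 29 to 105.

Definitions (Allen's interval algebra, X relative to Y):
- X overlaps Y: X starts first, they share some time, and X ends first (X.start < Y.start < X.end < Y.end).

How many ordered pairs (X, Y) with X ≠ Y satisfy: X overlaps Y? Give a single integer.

16

Checking all 156 ordered pairs for relation 'overlaps'; matching pairs in alphabetical order:
(G, H): G overlaps H ✓
(G, R): G overlaps R ✓
(H, L): H overlaps L ✓
(H, Q): H overlaps Q ✓
(H, R): H overlaps R ✓
(K, S): K overlaps S ✓
(L, Q): L overlaps Q ✓
(R, B): R overlaps B ✓
(R, Q): R overlaps Q ✓
(S, H): S overlaps H ✓
(S, V): S overlaps V ✓
(V, N): V overlaps N ✓
(V, U): V overlaps U ✓
(Z, L): Z overlaps L ✓
(Z, Q): Z overlaps Q ✓
(Z, R): Z overlaps R ✓
Count: 16.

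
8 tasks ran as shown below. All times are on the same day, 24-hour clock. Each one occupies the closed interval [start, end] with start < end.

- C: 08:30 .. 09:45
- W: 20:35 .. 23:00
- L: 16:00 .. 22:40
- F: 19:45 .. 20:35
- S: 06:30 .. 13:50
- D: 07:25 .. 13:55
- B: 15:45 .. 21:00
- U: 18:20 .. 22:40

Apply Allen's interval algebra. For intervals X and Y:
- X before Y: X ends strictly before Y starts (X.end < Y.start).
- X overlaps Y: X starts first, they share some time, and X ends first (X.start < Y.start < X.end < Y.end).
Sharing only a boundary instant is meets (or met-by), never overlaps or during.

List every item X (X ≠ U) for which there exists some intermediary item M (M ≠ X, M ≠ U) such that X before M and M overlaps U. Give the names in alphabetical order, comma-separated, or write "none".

C, D, S

Target U = [18:20, 22:40].
Intermediaries M with M overlaps U: B.
Via B — items with X before B: C, D, S.
Union: C, D, S.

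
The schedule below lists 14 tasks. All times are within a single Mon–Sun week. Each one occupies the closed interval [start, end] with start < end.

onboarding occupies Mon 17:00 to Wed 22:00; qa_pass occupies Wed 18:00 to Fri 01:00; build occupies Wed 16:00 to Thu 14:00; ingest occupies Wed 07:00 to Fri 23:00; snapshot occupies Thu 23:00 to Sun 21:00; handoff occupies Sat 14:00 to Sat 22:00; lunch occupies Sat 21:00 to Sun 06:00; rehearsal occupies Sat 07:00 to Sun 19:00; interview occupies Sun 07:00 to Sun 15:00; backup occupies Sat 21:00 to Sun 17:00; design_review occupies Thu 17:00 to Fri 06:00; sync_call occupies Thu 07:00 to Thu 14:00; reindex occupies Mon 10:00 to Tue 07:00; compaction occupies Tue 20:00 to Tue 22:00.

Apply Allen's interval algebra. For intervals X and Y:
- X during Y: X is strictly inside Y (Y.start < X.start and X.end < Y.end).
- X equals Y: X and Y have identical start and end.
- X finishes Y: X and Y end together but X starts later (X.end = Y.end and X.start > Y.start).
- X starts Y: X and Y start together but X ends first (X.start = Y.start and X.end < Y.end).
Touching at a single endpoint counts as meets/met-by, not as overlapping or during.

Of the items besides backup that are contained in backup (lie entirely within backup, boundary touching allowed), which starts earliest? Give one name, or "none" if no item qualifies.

lunch

Target backup = [Sat 21:00, Sun 17:00].
build [Wed 16:00, Thu 14:00] → before → excluded.
compaction [Tue 20:00, Tue 22:00] → before → excluded.
design_review [Thu 17:00, Fri 06:00] → before → excluded.
handoff [Sat 14:00, Sat 22:00] → overlaps → excluded.
ingest [Wed 07:00, Fri 23:00] → before → excluded.
interview [Sun 07:00, Sun 15:00] → during → candidate.
lunch [Sat 21:00, Sun 06:00] → starts → candidate.
onboarding [Mon 17:00, Wed 22:00] → before → excluded.
qa_pass [Wed 18:00, Fri 01:00] → before → excluded.
rehearsal [Sat 07:00, Sun 19:00] → contains → excluded.
reindex [Mon 10:00, Tue 07:00] → before → excluded.
snapshot [Thu 23:00, Sun 21:00] → contains → excluded.
sync_call [Thu 07:00, Thu 14:00] → before → excluded.
Among candidates, earliest start is Sat 21:00 → lunch.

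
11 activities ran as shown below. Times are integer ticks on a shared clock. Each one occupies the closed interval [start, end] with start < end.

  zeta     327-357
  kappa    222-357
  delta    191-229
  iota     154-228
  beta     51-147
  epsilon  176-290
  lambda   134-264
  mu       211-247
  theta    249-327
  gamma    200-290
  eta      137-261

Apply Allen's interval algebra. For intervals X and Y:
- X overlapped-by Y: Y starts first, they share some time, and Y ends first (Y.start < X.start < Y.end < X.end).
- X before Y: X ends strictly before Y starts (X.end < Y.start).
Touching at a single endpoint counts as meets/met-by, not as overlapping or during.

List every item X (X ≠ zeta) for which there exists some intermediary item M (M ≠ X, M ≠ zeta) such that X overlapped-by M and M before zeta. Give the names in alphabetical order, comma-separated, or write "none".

Target zeta = [327, 357].
Intermediaries M with M before zeta: beta, delta, epsilon, eta, gamma, iota, lambda, mu.
Via beta — items with X overlapped-by beta: eta, lambda.
Via delta — items with X overlapped-by delta: gamma, kappa, mu.
Via epsilon — items with X overlapped-by epsilon: kappa, theta.
Via eta — items with X overlapped-by eta: epsilon, gamma, kappa, theta.
Via gamma — items with X overlapped-by gamma: kappa, theta.
Via iota — items with X overlapped-by iota: delta, epsilon, gamma, kappa, mu.
Via lambda — items with X overlapped-by lambda: epsilon, gamma, kappa, theta.
Via mu — items with X overlapped-by mu: kappa.
Union: delta, epsilon, eta, gamma, kappa, lambda, mu, theta.

delta, epsilon, eta, gamma, kappa, lambda, mu, theta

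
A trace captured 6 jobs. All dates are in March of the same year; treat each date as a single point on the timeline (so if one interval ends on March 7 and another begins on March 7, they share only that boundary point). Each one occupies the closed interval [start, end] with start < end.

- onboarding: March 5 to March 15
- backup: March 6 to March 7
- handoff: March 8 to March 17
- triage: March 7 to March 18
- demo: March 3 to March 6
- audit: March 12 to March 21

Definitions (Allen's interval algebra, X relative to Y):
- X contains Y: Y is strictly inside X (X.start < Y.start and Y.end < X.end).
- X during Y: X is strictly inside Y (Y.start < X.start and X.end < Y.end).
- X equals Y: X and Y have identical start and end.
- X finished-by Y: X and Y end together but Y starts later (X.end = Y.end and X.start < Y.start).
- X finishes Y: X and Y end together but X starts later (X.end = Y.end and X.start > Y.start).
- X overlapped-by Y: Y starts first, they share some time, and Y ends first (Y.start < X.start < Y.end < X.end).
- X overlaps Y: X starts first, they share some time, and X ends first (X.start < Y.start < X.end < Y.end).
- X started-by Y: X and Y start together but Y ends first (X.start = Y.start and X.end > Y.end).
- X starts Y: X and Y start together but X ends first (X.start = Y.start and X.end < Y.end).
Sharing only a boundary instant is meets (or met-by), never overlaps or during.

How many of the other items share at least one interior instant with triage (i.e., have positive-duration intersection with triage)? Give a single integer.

3

Target triage = [March 7, March 18].
audit [March 12, March 21] → overlapped-by → counts.
backup [March 6, March 7] → meets → no.
demo [March 3, March 6] → before → no.
handoff [March 8, March 17] → during → counts.
onboarding [March 5, March 15] → overlaps → counts.
Total: 3.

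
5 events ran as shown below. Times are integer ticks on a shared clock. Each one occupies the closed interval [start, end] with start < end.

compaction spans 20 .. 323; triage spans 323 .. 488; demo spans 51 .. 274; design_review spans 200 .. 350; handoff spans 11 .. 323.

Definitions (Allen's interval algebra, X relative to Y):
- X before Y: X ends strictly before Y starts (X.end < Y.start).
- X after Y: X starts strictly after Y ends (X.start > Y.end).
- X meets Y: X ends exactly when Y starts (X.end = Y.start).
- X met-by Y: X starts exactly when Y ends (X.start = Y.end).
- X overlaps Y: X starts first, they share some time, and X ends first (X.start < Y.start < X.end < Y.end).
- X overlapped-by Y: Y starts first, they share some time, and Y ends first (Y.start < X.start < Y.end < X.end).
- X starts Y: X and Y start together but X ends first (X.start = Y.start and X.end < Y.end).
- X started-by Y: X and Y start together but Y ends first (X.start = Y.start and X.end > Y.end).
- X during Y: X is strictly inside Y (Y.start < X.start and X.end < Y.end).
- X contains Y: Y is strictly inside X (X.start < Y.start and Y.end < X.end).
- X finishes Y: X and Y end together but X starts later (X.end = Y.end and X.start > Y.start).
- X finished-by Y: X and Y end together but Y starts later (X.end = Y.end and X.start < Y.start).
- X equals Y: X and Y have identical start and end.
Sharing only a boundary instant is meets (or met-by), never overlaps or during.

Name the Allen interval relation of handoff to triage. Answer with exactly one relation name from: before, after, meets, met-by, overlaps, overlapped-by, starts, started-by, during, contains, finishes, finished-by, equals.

handoff = [11, 323]; triage = [323, 488].
Compare endpoints: handoff.start < triage.start, handoff.start < triage.end, handoff.end = triage.start, handoff.end < triage.end.
That pattern is 'meets'.

meets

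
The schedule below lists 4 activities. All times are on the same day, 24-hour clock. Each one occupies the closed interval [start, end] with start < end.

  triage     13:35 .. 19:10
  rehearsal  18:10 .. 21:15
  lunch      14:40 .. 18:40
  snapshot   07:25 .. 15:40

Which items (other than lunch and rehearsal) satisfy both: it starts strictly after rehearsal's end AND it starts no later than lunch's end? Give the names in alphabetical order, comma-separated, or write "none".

none

Conditions: its start is strictly after rehearsal's end (X.start > 21:15) AND its start is no later than lunch's end (X.start <= 18:40).
snapshot: start 07:25 > 21:15? ✗; start 07:25 <= 18:40? ✓ → no.
triage: start 13:35 > 21:15? ✗; start 13:35 <= 18:40? ✓ → no.
Result: none.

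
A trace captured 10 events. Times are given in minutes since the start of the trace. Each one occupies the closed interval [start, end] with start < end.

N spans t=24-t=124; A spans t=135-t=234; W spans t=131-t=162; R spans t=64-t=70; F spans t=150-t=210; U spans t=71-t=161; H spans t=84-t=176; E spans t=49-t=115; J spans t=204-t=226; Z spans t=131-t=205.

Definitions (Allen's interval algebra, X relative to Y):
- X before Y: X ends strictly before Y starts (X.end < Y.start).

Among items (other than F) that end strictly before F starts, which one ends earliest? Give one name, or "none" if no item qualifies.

Target F = [t=150, t=210].
A [t=135, t=234] → contains → excluded.
E [t=49, t=115] → before → candidate.
H [t=84, t=176] → overlaps → excluded.
J [t=204, t=226] → overlapped-by → excluded.
N [t=24, t=124] → before → candidate.
R [t=64, t=70] → before → candidate.
U [t=71, t=161] → overlaps → excluded.
W [t=131, t=162] → overlaps → excluded.
Z [t=131, t=205] → overlaps → excluded.
Among candidates, earliest end is t=70 → R.

R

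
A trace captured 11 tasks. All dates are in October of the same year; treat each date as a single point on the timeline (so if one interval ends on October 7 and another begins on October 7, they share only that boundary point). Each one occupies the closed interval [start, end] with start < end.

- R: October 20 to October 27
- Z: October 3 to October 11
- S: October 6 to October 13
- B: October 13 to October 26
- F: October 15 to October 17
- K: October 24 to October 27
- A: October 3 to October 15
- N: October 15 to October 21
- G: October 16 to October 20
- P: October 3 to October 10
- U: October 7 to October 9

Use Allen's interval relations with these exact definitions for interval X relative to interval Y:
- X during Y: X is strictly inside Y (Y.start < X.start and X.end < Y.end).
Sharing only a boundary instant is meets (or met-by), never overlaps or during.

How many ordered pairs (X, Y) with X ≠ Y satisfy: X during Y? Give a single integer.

9

Checking all 110 ordered pairs for relation 'during'; matching pairs in alphabetical order:
(F, B): F during B ✓
(G, B): G during B ✓
(G, N): G during N ✓
(N, B): N during B ✓
(S, A): S during A ✓
(U, A): U during A ✓
(U, P): U during P ✓
(U, S): U during S ✓
(U, Z): U during Z ✓
Count: 9.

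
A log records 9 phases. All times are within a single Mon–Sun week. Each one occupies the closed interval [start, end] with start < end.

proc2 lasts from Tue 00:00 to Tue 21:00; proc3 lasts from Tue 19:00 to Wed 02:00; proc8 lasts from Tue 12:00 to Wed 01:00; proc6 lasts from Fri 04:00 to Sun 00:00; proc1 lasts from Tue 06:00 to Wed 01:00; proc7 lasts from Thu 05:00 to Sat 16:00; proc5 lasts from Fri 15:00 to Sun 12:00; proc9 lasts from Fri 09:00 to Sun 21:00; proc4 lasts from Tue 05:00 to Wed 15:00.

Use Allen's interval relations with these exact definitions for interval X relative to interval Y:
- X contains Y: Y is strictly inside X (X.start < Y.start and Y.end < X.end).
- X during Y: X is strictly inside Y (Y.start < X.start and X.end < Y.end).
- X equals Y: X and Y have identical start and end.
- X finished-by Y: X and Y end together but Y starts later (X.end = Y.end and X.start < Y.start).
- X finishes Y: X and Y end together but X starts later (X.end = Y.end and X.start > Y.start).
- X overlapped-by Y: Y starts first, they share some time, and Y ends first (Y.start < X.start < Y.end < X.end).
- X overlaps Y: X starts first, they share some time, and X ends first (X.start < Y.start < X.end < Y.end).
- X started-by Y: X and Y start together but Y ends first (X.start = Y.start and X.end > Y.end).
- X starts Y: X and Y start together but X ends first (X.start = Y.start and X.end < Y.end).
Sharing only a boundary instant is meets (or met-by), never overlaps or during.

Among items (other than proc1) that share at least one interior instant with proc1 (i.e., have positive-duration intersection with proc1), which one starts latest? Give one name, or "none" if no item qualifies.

proc3

Target proc1 = [Tue 06:00, Wed 01:00].
proc2 [Tue 00:00, Tue 21:00] → overlaps → candidate.
proc3 [Tue 19:00, Wed 02:00] → overlapped-by → candidate.
proc4 [Tue 05:00, Wed 15:00] → contains → candidate.
proc5 [Fri 15:00, Sun 12:00] → after → excluded.
proc6 [Fri 04:00, Sun 00:00] → after → excluded.
proc7 [Thu 05:00, Sat 16:00] → after → excluded.
proc8 [Tue 12:00, Wed 01:00] → finishes → candidate.
proc9 [Fri 09:00, Sun 21:00] → after → excluded.
Among candidates, latest start is Tue 19:00 → proc3.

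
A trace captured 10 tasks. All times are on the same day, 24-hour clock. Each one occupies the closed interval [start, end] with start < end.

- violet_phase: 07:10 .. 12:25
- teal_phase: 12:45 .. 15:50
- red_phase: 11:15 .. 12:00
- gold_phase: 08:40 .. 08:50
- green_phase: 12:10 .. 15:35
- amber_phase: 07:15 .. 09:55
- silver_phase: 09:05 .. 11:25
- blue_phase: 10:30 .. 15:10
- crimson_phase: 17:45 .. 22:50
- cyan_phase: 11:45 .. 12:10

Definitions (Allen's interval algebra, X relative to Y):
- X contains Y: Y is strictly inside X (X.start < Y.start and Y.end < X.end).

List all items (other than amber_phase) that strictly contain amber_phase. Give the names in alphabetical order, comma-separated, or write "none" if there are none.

Target amber_phase = [07:15, 09:55].
blue_phase [10:30, 15:10] → after → no.
crimson_phase [17:45, 22:50] → after → no.
cyan_phase [11:45, 12:10] → after → no.
gold_phase [08:40, 08:50] → during → no.
green_phase [12:10, 15:35] → after → no.
red_phase [11:15, 12:00] → after → no.
silver_phase [09:05, 11:25] → overlapped-by → no.
teal_phase [12:45, 15:50] → after → no.
violet_phase [07:10, 12:25] → contains → yes.
Result: violet_phase.

violet_phase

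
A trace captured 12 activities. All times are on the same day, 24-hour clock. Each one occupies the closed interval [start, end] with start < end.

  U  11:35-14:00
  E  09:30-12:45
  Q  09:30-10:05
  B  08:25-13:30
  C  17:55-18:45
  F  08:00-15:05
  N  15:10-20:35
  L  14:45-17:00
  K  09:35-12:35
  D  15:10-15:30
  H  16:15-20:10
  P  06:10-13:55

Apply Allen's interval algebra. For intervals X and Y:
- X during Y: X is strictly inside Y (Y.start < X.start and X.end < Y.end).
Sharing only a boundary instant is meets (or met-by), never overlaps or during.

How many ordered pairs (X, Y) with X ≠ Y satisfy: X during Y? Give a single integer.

Checking all 132 ordered pairs for relation 'during'; matching pairs in alphabetical order:
(B, F): B during F ✓
(B, P): B during P ✓
(C, H): C during H ✓
(C, N): C during N ✓
(D, L): D during L ✓
(E, B): E during B ✓
(E, F): E during F ✓
(E, P): E during P ✓
(H, N): H during N ✓
(K, B): K during B ✓
(K, E): K during E ✓
(K, F): K during F ✓
(K, P): K during P ✓
(Q, B): Q during B ✓
(Q, F): Q during F ✓
(Q, P): Q during P ✓
(U, F): U during F ✓
Count: 17.

17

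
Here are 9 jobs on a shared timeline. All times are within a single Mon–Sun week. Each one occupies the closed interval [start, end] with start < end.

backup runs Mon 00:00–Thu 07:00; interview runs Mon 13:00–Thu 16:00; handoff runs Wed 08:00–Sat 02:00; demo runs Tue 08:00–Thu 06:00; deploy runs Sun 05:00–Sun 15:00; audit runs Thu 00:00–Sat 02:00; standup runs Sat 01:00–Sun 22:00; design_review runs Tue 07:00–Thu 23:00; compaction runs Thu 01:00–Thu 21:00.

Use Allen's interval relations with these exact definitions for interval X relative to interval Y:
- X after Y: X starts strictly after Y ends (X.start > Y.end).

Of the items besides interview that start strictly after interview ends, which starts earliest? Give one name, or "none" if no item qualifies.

Target interview = [Mon 13:00, Thu 16:00].
audit [Thu 00:00, Sat 02:00] → overlapped-by → excluded.
backup [Mon 00:00, Thu 07:00] → overlaps → excluded.
compaction [Thu 01:00, Thu 21:00] → overlapped-by → excluded.
demo [Tue 08:00, Thu 06:00] → during → excluded.
deploy [Sun 05:00, Sun 15:00] → after → candidate.
design_review [Tue 07:00, Thu 23:00] → overlapped-by → excluded.
handoff [Wed 08:00, Sat 02:00] → overlapped-by → excluded.
standup [Sat 01:00, Sun 22:00] → after → candidate.
Among candidates, earliest start is Sat 01:00 → standup.

standup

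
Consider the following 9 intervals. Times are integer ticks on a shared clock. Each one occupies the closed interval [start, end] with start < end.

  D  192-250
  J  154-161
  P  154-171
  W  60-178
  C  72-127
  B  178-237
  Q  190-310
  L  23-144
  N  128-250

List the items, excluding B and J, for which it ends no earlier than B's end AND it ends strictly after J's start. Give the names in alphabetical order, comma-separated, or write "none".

Conditions: its end is no earlier than B's end (X.end >= 237) AND its end is strictly after J's start (X.end > 154).
C: end 127 >= 237? ✗; end 127 > 154? ✗ → no.
D: end 250 >= 237? ✓; end 250 > 154? ✓ → yes.
L: end 144 >= 237? ✗; end 144 > 154? ✗ → no.
N: end 250 >= 237? ✓; end 250 > 154? ✓ → yes.
P: end 171 >= 237? ✗; end 171 > 154? ✓ → no.
Q: end 310 >= 237? ✓; end 310 > 154? ✓ → yes.
W: end 178 >= 237? ✗; end 178 > 154? ✓ → no.
Result: D, N, Q.

D, N, Q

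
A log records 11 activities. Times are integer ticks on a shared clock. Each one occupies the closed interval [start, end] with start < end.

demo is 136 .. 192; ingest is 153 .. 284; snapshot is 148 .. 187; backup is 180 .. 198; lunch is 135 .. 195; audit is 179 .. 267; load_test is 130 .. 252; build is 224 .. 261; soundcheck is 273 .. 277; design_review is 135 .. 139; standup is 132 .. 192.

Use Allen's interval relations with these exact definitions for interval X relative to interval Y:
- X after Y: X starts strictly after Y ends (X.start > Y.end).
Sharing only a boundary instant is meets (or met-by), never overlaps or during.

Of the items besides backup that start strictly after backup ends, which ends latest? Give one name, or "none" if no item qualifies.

Target backup = [180, 198].
audit [179, 267] → contains → excluded.
build [224, 261] → after → candidate.
demo [136, 192] → overlaps → excluded.
design_review [135, 139] → before → excluded.
ingest [153, 284] → contains → excluded.
load_test [130, 252] → contains → excluded.
lunch [135, 195] → overlaps → excluded.
snapshot [148, 187] → overlaps → excluded.
soundcheck [273, 277] → after → candidate.
standup [132, 192] → overlaps → excluded.
Among candidates, latest end is 277 → soundcheck.

soundcheck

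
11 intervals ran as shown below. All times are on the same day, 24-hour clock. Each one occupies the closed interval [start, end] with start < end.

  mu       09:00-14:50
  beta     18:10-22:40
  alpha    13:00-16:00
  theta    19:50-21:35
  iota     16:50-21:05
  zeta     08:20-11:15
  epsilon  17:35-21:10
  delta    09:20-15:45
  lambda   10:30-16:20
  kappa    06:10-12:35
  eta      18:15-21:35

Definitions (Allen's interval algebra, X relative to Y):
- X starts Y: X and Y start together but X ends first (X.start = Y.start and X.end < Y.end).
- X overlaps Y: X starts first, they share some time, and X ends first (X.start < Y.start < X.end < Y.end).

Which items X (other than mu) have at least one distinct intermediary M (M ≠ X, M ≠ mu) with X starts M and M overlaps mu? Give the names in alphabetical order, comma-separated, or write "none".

none

Target mu = [09:00, 14:50].
Intermediaries M with M overlaps mu: kappa, zeta.
Via kappa — items with X starts kappa: none.
Via zeta — items with X starts zeta: none.
Union: none.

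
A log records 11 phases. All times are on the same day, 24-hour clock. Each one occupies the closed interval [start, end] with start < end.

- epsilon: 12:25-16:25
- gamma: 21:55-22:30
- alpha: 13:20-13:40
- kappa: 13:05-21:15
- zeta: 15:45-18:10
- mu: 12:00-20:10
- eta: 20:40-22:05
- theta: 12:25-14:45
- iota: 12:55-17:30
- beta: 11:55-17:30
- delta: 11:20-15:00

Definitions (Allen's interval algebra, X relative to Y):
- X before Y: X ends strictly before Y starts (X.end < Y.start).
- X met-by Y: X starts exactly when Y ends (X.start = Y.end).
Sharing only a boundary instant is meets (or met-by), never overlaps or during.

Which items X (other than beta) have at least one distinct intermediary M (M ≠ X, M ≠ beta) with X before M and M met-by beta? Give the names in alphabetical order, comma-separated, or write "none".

none

Target beta = [11:55, 17:30].
Intermediaries M with M met-by beta: none.
Union: none.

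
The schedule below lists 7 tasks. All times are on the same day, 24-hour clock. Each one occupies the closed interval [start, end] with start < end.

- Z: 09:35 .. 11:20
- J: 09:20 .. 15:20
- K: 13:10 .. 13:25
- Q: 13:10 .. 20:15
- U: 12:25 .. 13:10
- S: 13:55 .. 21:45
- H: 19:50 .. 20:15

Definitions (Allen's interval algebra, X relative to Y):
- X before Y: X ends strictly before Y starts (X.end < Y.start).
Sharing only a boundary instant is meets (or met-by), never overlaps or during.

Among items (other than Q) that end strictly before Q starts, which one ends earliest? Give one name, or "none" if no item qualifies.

Target Q = [13:10, 20:15].
H [19:50, 20:15] → finishes → excluded.
J [09:20, 15:20] → overlaps → excluded.
K [13:10, 13:25] → starts → excluded.
S [13:55, 21:45] → overlapped-by → excluded.
U [12:25, 13:10] → meets → excluded.
Z [09:35, 11:20] → before → candidate.
Among candidates, earliest end is 11:20 → Z.

Z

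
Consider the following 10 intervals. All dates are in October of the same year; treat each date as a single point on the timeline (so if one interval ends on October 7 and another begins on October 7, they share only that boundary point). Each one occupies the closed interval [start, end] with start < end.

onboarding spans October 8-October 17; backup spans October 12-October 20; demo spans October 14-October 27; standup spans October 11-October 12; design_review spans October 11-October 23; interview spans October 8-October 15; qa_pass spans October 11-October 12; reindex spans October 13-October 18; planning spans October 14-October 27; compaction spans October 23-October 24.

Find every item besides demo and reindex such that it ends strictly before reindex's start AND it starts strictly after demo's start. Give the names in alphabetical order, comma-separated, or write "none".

Conditions: its end is strictly before reindex's start (X.end < October 13) AND its start is strictly after demo's start (X.start > October 14).
backup: end October 20 < October 13? ✗; start October 12 > October 14? ✗ → no.
compaction: end October 24 < October 13? ✗; start October 23 > October 14? ✓ → no.
design_review: end October 23 < October 13? ✗; start October 11 > October 14? ✗ → no.
interview: end October 15 < October 13? ✗; start October 8 > October 14? ✗ → no.
onboarding: end October 17 < October 13? ✗; start October 8 > October 14? ✗ → no.
planning: end October 27 < October 13? ✗; start October 14 > October 14? ✗ → no.
qa_pass: end October 12 < October 13? ✓; start October 11 > October 14? ✗ → no.
standup: end October 12 < October 13? ✓; start October 11 > October 14? ✗ → no.
Result: none.

none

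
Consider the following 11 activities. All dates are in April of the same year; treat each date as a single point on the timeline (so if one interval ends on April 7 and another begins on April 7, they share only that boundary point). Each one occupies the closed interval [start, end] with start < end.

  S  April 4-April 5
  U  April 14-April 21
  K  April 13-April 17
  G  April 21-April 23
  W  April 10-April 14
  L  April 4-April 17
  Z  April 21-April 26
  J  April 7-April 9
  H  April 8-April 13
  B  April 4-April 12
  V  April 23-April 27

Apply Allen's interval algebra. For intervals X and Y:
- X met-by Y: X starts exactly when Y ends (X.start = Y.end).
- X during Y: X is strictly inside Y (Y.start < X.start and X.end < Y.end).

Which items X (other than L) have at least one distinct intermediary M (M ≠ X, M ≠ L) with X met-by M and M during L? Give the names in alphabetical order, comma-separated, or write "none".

Target L = [April 4, April 17].
Intermediaries M with M during L: H, J, W.
Via H — items with X met-by H: K.
Via J — items with X met-by J: none.
Via W — items with X met-by W: U.
Union: K, U.

K, U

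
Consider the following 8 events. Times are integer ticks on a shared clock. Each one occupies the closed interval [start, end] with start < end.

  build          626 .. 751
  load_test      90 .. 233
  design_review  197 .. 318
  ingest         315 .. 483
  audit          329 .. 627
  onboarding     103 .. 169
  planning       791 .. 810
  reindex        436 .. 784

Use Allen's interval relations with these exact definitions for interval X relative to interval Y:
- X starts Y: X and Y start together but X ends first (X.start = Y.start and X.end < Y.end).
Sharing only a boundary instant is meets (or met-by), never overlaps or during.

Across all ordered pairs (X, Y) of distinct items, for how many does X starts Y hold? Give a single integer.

Checking all 56 ordered pairs for relation 'starts'; matching pairs in alphabetical order:
No pair satisfies it.
Count: 0.

0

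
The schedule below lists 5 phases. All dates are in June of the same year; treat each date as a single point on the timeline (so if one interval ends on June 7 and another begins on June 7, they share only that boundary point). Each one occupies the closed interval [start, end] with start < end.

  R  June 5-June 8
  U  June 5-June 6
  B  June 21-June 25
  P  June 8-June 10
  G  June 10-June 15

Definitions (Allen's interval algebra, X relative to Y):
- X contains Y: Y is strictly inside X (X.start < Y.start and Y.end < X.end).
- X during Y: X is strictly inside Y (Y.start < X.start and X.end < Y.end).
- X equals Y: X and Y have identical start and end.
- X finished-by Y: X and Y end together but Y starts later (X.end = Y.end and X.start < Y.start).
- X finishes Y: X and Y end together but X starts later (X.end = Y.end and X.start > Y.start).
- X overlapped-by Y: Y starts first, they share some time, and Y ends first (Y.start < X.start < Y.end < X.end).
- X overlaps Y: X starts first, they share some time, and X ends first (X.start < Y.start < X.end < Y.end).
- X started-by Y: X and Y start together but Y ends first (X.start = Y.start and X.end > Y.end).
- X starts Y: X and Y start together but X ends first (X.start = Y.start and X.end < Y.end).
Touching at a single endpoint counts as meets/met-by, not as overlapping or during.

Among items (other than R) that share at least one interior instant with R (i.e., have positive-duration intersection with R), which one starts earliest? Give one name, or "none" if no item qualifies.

Target R = [June 5, June 8].
B [June 21, June 25] → after → excluded.
G [June 10, June 15] → after → excluded.
P [June 8, June 10] → met-by → excluded.
U [June 5, June 6] → starts → candidate.
Among candidates, earliest start is June 5 → U.

U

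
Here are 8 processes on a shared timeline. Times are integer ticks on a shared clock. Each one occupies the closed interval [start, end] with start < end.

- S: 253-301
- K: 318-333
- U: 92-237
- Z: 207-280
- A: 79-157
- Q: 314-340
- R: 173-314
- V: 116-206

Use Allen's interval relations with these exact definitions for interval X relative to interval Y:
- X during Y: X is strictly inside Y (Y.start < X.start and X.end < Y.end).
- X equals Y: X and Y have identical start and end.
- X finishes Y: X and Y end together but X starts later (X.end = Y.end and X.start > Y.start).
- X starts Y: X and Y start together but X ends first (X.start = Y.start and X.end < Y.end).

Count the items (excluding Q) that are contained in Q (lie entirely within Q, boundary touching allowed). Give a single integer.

1

Target Q = [314, 340].
A [79, 157] → before → no.
K [318, 333] → during → counts.
R [173, 314] → meets → no.
S [253, 301] → before → no.
U [92, 237] → before → no.
V [116, 206] → before → no.
Z [207, 280] → before → no.
Total: 1.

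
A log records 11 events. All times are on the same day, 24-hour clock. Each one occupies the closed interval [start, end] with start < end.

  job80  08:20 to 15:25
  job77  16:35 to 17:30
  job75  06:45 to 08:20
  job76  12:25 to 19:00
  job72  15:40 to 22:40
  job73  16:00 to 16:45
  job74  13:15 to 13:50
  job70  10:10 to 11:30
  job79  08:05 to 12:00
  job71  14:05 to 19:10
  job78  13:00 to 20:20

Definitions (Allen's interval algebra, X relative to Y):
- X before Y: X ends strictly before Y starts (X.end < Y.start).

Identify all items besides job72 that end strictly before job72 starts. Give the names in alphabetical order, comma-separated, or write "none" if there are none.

Target job72 = [15:40, 22:40].
job70 [10:10, 11:30] → before → yes.
job71 [14:05, 19:10] → overlaps → no.
job73 [16:00, 16:45] → during → no.
job74 [13:15, 13:50] → before → yes.
job75 [06:45, 08:20] → before → yes.
job76 [12:25, 19:00] → overlaps → no.
job77 [16:35, 17:30] → during → no.
job78 [13:00, 20:20] → overlaps → no.
job79 [08:05, 12:00] → before → yes.
job80 [08:20, 15:25] → before → yes.
Result: job70, job74, job75, job79, job80.

job70, job74, job75, job79, job80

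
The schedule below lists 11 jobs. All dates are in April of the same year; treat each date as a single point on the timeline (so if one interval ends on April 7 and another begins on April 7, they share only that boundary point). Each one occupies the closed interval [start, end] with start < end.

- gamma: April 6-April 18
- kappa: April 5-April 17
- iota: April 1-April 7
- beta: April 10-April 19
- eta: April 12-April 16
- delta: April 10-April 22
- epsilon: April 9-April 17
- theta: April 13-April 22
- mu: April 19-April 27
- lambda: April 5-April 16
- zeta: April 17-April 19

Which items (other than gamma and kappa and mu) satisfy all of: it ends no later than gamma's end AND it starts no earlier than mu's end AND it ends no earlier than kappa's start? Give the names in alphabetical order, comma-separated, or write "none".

Conditions: its end is no later than gamma's end (X.end <= April 18) AND its start is no earlier than mu's end (X.start >= April 27) AND its end is no earlier than kappa's start (X.end >= April 5).
beta: end April 19 <= April 18? ✗; start April 10 >= April 27? ✗; end April 19 >= April 5? ✓ → no.
delta: end April 22 <= April 18? ✗; start April 10 >= April 27? ✗; end April 22 >= April 5? ✓ → no.
epsilon: end April 17 <= April 18? ✓; start April 9 >= April 27? ✗; end April 17 >= April 5? ✓ → no.
eta: end April 16 <= April 18? ✓; start April 12 >= April 27? ✗; end April 16 >= April 5? ✓ → no.
iota: end April 7 <= April 18? ✓; start April 1 >= April 27? ✗; end April 7 >= April 5? ✓ → no.
lambda: end April 16 <= April 18? ✓; start April 5 >= April 27? ✗; end April 16 >= April 5? ✓ → no.
theta: end April 22 <= April 18? ✗; start April 13 >= April 27? ✗; end April 22 >= April 5? ✓ → no.
zeta: end April 19 <= April 18? ✗; start April 17 >= April 27? ✗; end April 19 >= April 5? ✓ → no.
Result: none.

none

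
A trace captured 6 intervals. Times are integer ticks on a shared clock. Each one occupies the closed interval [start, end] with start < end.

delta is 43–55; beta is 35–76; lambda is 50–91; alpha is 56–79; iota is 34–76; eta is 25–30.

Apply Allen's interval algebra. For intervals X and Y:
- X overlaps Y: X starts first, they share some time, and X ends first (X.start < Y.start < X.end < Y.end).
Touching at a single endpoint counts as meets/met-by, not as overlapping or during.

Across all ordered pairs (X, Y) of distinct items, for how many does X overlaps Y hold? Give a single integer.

5

Checking all 30 ordered pairs for relation 'overlaps'; matching pairs in alphabetical order:
(beta, alpha): beta overlaps alpha ✓
(beta, lambda): beta overlaps lambda ✓
(delta, lambda): delta overlaps lambda ✓
(iota, alpha): iota overlaps alpha ✓
(iota, lambda): iota overlaps lambda ✓
Count: 5.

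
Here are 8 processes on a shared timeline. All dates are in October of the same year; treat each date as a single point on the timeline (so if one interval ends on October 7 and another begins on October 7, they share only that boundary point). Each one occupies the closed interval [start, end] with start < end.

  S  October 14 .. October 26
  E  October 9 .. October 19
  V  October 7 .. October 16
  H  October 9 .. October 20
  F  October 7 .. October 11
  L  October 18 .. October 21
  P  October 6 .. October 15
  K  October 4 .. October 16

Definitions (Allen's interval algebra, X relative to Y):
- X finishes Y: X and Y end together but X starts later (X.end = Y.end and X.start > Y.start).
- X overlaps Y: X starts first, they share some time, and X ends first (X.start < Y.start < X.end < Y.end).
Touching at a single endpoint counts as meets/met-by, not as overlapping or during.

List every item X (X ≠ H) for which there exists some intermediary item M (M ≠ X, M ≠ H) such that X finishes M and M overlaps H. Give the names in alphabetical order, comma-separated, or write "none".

V

Target H = [October 9, October 20].
Intermediaries M with M overlaps H: F, K, P, V.
Via F — items with X finishes F: none.
Via K — items with X finishes K: V.
Via P — items with X finishes P: none.
Via V — items with X finishes V: none.
Union: V.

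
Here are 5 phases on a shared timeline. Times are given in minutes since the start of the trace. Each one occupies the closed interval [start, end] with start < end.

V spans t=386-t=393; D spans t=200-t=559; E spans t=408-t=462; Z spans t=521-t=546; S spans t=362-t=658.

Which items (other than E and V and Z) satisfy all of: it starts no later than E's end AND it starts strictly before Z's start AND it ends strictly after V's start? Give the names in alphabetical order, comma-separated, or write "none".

Conditions: its start is no later than E's end (X.start <= t=462) AND its start is strictly before Z's start (X.start < t=521) AND its end is strictly after V's start (X.end > t=386).
D: start t=200 <= t=462? ✓; start t=200 < t=521? ✓; end t=559 > t=386? ✓ → yes.
S: start t=362 <= t=462? ✓; start t=362 < t=521? ✓; end t=658 > t=386? ✓ → yes.
Result: D, S.

D, S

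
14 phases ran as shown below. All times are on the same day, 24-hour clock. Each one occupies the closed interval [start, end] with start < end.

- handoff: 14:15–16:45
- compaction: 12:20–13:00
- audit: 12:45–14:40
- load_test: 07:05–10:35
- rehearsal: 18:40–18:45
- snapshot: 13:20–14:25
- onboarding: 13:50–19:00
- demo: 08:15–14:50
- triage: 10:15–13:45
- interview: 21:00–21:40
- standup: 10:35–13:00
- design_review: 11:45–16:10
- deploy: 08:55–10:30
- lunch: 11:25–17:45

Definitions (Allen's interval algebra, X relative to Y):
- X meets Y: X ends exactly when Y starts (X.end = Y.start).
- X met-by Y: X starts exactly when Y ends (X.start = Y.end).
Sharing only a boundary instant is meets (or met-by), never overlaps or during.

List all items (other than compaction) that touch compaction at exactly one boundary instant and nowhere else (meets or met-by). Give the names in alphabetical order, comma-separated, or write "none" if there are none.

Target compaction = [12:20, 13:00].
audit [12:45, 14:40] → overlapped-by → no.
demo [08:15, 14:50] → contains → no.
deploy [08:55, 10:30] → before → no.
design_review [11:45, 16:10] → contains → no.
handoff [14:15, 16:45] → after → no.
interview [21:00, 21:40] → after → no.
load_test [07:05, 10:35] → before → no.
lunch [11:25, 17:45] → contains → no.
onboarding [13:50, 19:00] → after → no.
rehearsal [18:40, 18:45] → after → no.
snapshot [13:20, 14:25] → after → no.
standup [10:35, 13:00] → finished-by → no.
triage [10:15, 13:45] → contains → no.
Result: none.

none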